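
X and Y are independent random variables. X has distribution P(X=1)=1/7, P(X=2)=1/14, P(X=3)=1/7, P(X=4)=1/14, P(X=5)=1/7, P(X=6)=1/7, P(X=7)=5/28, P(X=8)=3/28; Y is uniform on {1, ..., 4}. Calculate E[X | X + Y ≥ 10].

P(X + Y ≥ 10) = 23/112.
Summing X·P(x,y) over outcomes with X + Y ≥ 10 gives 83/56.
E[X | X + Y ≥ 10] = (83/56) / (23/112) = 166/23.

166/23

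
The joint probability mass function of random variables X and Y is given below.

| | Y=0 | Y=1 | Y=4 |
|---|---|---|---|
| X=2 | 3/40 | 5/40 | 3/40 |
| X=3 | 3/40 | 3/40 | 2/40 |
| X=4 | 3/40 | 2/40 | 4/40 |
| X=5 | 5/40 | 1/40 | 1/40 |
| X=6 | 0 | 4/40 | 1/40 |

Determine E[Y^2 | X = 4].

P(X = 4) = 9/40.
Σ Y^2·P over the event = 0·(3/40) + 1·(2/40) + 16·(4/40) = 33/20.
E[Y^2 | X = 4] = (33/20) / (9/40) = 22/3.

22/3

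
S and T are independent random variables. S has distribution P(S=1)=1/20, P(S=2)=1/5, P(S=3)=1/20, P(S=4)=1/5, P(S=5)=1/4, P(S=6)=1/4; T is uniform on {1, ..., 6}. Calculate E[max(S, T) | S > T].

104/21

P(S > T) = 21/40.
Summing max(S,T)·P(x,y) over outcomes with S > T gives 13/5.
E[max(S, T) | S > T] = (13/5) / (21/40) = 104/21.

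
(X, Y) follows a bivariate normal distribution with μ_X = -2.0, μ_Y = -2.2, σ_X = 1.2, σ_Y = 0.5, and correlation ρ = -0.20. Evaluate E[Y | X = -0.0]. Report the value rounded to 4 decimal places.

For a bivariate normal, E[Y | X=x] = μ_Y + ρ·(σ_Y/σ_X)·(x − μ_X).
E[Y | X=-0.0] = -2.2 + (-0.20)·(0.5/1.2)·(-0.0 − (-2.0)) = -2.2 + (-0.083333)·(2) = -2.3667.

-2.3667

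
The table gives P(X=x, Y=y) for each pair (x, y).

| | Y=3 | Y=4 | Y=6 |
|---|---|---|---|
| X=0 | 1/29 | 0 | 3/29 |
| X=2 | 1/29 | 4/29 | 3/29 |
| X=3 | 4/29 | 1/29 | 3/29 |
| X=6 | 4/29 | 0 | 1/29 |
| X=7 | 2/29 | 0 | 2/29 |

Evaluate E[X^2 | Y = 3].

P(Y = 3) = 12/29.
Σ X^2·P over the event = 0·(1/29) + 4·(1/29) + 9·(4/29) + 36·(4/29) + 49·(2/29) = 282/29.
E[X^2 | Y = 3] = (282/29) / (12/29) = 47/2.

47/2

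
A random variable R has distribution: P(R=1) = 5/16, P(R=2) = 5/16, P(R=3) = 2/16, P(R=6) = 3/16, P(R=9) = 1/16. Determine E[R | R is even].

7/2

P(R is even) = 1/2.
Σ over the event: 2·5/16 + 6·3/16 = 7/4.
E[R | R is even] = (7/4) / (1/2) = 7/2.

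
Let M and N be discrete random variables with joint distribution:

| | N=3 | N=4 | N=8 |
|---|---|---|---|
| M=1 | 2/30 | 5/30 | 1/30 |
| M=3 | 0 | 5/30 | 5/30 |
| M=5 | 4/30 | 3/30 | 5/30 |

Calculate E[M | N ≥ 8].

P(N ≥ 8) = 11/30.
Σ M·P over the event = 1·(1/30) + 3·(5/30) + 5·(5/30) = 41/30.
E[M | N ≥ 8] = (41/30) / (11/30) = 41/11.

41/11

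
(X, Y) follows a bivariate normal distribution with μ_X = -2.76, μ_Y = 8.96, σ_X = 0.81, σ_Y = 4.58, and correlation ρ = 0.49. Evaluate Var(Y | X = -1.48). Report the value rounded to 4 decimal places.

15.9400

The conditional variance in a bivariate normal is σ_Y²(1 − ρ²), independent of x.
Var(Y | X=-1.48) = (4.58)²·(1 − (0.49)²) = 20.9764·0.7599 = 15.9400.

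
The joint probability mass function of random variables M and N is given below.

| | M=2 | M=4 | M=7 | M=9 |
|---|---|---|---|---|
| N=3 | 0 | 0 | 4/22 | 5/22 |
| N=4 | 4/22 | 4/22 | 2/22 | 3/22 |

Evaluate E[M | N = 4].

5

P(N = 4) = 13/22.
Σ M·P over the event = 2·(4/22) + 4·(4/22) + 7·(2/22) + 9·(3/22) = 65/22.
E[M | N = 4] = (65/22) / (13/22) = 5.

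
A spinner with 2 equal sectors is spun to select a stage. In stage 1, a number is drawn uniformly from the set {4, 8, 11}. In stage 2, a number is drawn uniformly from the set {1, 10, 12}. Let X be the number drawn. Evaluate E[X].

23/3

E[X | stage 1] = (4+8+11)/3 = 23/3.
E[X | stage 2] = (1+10+12)/3 = 23/3.
By the law of total expectation,
E[X] = (1/2)·(23/3) + (1/2)·(23/3) = 23/3.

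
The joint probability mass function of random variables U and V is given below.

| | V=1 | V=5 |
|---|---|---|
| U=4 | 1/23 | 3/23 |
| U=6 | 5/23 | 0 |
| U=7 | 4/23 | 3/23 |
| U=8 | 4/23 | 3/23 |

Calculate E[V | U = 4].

P(U = 4) = 4/23.
Σ V·P over the event = 1·(1/23) + 5·(3/23) = 16/23.
E[V | U = 4] = (16/23) / (4/23) = 4.

4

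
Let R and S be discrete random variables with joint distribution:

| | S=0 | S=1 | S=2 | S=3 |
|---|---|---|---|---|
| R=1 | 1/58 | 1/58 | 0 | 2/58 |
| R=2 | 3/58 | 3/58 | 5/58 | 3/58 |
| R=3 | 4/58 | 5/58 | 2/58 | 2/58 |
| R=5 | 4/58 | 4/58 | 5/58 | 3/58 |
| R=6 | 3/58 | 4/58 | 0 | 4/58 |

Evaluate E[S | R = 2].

11/7

P(R = 2) = 7/29.
Σ S·P over the event = 0·(3/58) + 1·(3/58) + 2·(5/58) + 3·(3/58) = 11/29.
E[S | R = 2] = (11/29) / (7/29) = 11/7.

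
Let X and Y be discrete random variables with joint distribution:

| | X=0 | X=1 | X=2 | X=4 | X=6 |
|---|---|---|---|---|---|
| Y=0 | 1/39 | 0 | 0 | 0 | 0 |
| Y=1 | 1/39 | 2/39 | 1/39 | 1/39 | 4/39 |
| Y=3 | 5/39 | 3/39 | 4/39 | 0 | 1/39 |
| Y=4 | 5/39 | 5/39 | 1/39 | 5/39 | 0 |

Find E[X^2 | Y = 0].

0

P(Y = 0) = 1/39.
Σ X^2·P over the event = 0·(1/39) = 0.
E[X^2 | Y = 0] = (0) / (1/39) = 0.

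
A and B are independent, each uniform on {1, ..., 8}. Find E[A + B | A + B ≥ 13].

Outcomes with A + B ≥ 13: (5,8), (6,7), (6,8), (7,6), (7,7), (7,8), (8,5), (8,6), (8,7), (8,8), each with probability 1/64.
E[A + B | A + B ≥ 13] = (13 + 13 + 14 + 13 + 14 + 15 + 13 + 14 + 15 + 16) / 10 = 14.

14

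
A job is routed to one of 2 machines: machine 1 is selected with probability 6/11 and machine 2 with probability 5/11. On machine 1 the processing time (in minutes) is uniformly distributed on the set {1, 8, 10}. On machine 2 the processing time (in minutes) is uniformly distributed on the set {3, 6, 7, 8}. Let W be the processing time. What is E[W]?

E[W | machine 1] = (1+8+10)/3 = 19/3.
E[W | machine 2] = (3+6+7+8)/4 = 6.
By the law of total expectation,
E[W] = (6/11)·(19/3) + (5/11)·(6) = 68/11.

68/11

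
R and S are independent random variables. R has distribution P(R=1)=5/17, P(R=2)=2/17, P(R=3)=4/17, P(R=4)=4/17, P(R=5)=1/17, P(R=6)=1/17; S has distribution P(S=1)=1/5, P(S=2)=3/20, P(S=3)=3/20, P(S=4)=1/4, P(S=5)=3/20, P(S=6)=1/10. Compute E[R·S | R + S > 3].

P(R + S > 3) = 297/340.
Summing RS·P(x,y) over outcomes with R + S > 3 gives 1551/170.
E[R·S | R + S > 3] = (1551/170) / (297/340) = 94/9.

94/9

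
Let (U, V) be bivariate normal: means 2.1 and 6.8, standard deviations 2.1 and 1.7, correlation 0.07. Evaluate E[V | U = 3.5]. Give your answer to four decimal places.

6.8793

The regression of V on U has slope ρ·σ_V/σ_U and passes through (μ_U, μ_V).
E[V | U=3.5] = 6.8 + (0.07)·(1.7/2.1)·(3.5 − (2.1)) = 6.8 + (0.056667)·(1.4) = 6.8793.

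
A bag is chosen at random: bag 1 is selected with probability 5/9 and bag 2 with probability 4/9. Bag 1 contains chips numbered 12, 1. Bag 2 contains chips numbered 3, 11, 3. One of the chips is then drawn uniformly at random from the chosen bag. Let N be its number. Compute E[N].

331/54

E[N | bag 1] = (12+1)/2 = 13/2.
E[N | bag 2] = (3+11+3)/3 = 17/3.
By the law of total expectation,
E[N] = (5/9)·(13/2) + (4/9)·(17/3) = 331/54.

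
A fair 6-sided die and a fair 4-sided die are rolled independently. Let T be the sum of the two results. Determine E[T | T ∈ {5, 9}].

P(T ∈ {5, 9}) = 1/4.
Σ over the event: 5·1/6 + 9·1/12 = 19/12.
E[T | T ∈ {5, 9}] = (19/12) / (1/4) = 19/3.

19/3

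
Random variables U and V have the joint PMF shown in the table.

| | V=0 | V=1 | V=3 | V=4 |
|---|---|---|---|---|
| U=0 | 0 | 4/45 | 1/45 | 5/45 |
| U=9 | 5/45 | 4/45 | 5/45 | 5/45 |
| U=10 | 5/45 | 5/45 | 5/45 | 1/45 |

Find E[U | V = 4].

5

P(V = 4) = 11/45.
Σ U·P over the event = 0·(5/45) + 9·(5/45) + 10·(1/45) = 11/9.
E[U | V = 4] = (11/9) / (11/45) = 5.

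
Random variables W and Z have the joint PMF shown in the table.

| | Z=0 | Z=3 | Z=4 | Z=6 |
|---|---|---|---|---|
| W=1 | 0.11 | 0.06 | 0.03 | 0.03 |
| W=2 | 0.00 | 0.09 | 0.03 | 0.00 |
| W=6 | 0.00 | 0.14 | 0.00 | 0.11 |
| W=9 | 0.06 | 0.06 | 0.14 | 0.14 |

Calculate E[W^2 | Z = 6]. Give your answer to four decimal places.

54.7500

P(Z = 6) = 0.28.
Σ W^2·P over the event = 1·(0.03) + 36·(0.11) + 81·(0.14) = 15.33.
E[W^2 | Z = 6] = (15.33) / (0.28) = 54.7500.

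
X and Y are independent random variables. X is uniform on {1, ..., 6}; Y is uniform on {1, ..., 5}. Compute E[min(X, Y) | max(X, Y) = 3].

Outcomes with max(X, Y) = 3: (1,3), (2,3), (3,1), (3,2), (3,3), each with probability 1/30.
E[min(X, Y) | max(X, Y) = 3] = (1 + 2 + 1 + 2 + 3) / 5 = 9/5.

9/5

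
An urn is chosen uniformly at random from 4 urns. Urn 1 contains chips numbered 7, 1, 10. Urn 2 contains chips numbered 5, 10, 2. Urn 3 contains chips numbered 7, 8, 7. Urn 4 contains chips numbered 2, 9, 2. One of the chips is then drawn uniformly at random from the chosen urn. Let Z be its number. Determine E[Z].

35/6

E[Z | urn 1] = (7+1+10)/3 = 6.
E[Z | urn 2] = (5+10+2)/3 = 17/3.
E[Z | urn 3] = (7+8+7)/3 = 22/3.
E[Z | urn 4] = (2+9+2)/3 = 13/3.
E[Z] = (1/4)·(6) + (1/4)·(17/3) + (1/4)·(22/3) + (1/4)·(13/3) = 35/6.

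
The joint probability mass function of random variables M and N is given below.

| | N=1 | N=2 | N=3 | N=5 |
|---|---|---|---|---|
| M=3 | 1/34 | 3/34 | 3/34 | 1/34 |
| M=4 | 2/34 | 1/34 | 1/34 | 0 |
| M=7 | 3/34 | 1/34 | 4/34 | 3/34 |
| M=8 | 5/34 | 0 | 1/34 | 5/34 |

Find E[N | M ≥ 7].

P(M ≥ 7) = 11/17.
Σ N·P over the event = 1·(3/34) + 2·(1/34) + 3·(4/34) + 5·(3/34) + 1·(5/34) + 3·(1/34) + 5·(5/34) = 65/34.
E[N | M ≥ 7] = (65/34) / (11/17) = 65/22.

65/22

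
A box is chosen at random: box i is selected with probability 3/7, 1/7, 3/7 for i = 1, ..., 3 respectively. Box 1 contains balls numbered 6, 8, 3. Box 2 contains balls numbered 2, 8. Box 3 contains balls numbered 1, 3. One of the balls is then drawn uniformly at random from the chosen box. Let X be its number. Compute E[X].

E[X | box 1] = (6+8+3)/3 = 17/3.
E[X | box 2] = (2+8)/2 = 5.
E[X | box 3] = (1+3)/2 = 2.
By the law of total expectation,
E[X] = (3/7)·(17/3) + (1/7)·(5) + (3/7)·(2) = 4.

4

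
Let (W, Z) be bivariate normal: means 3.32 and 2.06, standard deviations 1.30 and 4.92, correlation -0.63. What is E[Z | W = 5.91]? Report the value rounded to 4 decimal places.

For a bivariate normal, E[Z | W=x] = μ_Z + ρ·(σ_Z/σ_W)·(x − μ_W).
E[Z | W=5.91] = 2.06 + (-0.63)·(4.92/1.30)·(5.91 − (3.32)) = 2.06 + (-2.38431)·(2.59) = -4.1154.

-4.1154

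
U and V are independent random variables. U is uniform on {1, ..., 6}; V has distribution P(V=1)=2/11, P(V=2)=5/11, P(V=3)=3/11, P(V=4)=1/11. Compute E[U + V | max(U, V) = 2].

41/12

P(max(U, V) = 2) = 2/11.
Summing (U+V)·P(x,y) over outcomes with max(U, V) = 2 gives 41/66.
E[U + V | max(U, V) = 2] = (41/66) / (2/11) = 41/12.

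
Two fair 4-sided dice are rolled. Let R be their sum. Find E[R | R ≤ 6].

P(R ≤ 6) = 13/16.
Σ over the event: 2·1/16 + 3·1/8 + 4·3/16 + 5·1/4 + 6·3/16 = 29/8.
E[R | R ≤ 6] = (29/8) / (13/16) = 58/13.

58/13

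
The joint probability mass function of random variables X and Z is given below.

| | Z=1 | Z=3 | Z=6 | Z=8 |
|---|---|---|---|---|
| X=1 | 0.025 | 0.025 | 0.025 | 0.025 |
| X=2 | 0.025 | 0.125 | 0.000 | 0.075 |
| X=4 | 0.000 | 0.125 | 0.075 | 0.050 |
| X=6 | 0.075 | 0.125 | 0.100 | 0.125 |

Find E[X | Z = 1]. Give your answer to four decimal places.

P(Z = 1) = 0.125.
Σ X·P over the event = 1·(0.025) + 2·(0.025) + 6·(0.075) = 0.525.
E[X | Z = 1] = (0.525) / (0.125) = 4.2000.

4.2000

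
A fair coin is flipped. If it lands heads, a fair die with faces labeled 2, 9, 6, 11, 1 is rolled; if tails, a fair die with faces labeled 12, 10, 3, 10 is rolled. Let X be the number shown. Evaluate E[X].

291/40

E[X | heads] = (2+9+6+11+1)/5 = 29/5.
E[X | tails] = (12+10+3+10)/4 = 35/4.
E[X] = (1/2)·(29/5) + (1/2)·(35/4) = 291/40.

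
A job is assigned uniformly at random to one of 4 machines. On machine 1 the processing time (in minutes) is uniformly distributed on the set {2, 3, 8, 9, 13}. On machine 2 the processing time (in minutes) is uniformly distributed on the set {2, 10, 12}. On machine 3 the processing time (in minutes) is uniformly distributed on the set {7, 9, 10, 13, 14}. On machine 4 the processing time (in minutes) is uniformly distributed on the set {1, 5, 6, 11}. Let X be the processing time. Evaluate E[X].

627/80

E[X | machine 1] = (2+3+8+9+13)/5 = 7.
E[X | machine 2] = (2+10+12)/3 = 8.
E[X | machine 3] = (7+9+10+13+14)/5 = 53/5.
E[X | machine 4] = (1+5+6+11)/4 = 23/4.
E[X] = (1/4)·(7) + (1/4)·(8) + (1/4)·(53/5) + (1/4)·(23/4) = 627/80.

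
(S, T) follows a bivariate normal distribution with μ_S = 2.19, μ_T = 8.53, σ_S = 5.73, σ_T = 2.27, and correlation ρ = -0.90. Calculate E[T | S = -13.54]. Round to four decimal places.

14.1384

E[T | S=x] = μ_T + ρ(σ_T/σ_S)(x − μ_S) for jointly normal variables.
E[T | S=-13.54] = 8.53 + (-0.90)·(2.27/5.73)·(-13.54 − (2.19)) = 8.53 + (-0.35654)·(-15.73) = 14.1384.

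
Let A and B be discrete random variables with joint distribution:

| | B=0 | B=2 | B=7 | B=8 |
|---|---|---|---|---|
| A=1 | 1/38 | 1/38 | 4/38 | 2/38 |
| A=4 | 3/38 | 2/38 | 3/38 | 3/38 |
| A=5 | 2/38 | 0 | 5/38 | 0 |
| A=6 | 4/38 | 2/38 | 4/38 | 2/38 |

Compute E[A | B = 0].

P(B = 0) = 5/19.
Σ A·P over the event = 1·(1/38) + 4·(3/38) + 5·(2/38) + 6·(4/38) = 47/38.
E[A | B = 0] = (47/38) / (5/19) = 47/10.

47/10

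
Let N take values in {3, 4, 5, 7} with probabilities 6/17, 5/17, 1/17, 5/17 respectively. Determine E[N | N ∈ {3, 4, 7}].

73/16

P(N ∈ {3, 4, 7}) = 16/17.
Σ over the event: 3·6/17 + 4·5/17 + 7·5/17 = 73/17.
E[N | N ∈ {3, 4, 7}] = (73/17) / (16/17) = 73/16.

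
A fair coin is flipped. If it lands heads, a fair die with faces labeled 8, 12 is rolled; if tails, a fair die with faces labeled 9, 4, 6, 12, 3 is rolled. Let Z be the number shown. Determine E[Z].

42/5

E[Z | heads] = (8+12)/2 = 10.
E[Z | tails] = (9+4+6+12+3)/5 = 34/5.
By the law of total expectation,
E[Z] = (1/2)·(10) + (1/2)·(34/5) = 42/5.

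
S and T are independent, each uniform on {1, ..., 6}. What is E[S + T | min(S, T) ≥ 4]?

10

Outcomes with min(S, T) ≥ 4: (4,4), (4,5), (4,6), (5,4), (5,5), (5,6), (6,4), (6,5), (6,6), each with probability 1/36.
E[S + T | min(S, T) ≥ 4] = (8 + 9 + 10 + 9 + 10 + 11 + 10 + 11 + 12) / 9 = 10.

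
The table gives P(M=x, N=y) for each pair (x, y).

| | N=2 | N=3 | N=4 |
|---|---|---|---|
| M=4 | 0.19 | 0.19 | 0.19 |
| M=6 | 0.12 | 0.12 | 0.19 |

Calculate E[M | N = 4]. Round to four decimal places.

P(N = 4) = 0.38.
Σ M·P over the event = 4·(0.19) + 6·(0.19) = 1.90.
E[M | N = 4] = (1.90) / (0.38) = 5.0000.

5.0000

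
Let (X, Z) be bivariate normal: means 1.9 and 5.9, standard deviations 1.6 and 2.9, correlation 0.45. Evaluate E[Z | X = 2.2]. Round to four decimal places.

6.1447

E[Z | X=x] = μ_Z + ρ(σ_Z/σ_X)(x − μ_X) for jointly normal variables.
E[Z | X=2.2] = 5.9 + (0.45)·(2.9/1.6)·(2.2 − (1.9)) = 5.9 + (0.81563)·(0.3) = 6.1447.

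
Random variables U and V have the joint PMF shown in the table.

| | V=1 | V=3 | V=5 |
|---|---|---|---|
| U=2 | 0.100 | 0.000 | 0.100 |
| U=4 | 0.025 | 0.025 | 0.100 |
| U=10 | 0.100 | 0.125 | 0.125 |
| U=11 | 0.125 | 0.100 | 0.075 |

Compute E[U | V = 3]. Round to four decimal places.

9.8000

P(V = 3) = 0.250.
Σ U·P over the event = 4·(0.025) + 10·(0.125) + 11·(0.100) = 2.450.
E[U | V = 3] = (2.450) / (0.250) = 9.8000.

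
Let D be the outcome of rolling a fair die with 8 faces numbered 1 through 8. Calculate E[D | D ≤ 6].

Given D ≤ 6, D is equally likely to be any of {1, 2, 3, 4, 5, 6}.
E[D | D ≤ 6] = (1 + 2 + 3 + 4 + 5 + 6) / 6 = 7/2.

7/2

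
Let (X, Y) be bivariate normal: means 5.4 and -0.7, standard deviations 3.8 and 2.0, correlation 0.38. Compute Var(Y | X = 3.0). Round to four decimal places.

3.4224

The conditional variance in a bivariate normal is σ_Y²(1 − ρ²), independent of x.
Var(Y | X=3.0) = (2.0)²·(1 − (0.38)²) = 4·0.8556 = 3.4224.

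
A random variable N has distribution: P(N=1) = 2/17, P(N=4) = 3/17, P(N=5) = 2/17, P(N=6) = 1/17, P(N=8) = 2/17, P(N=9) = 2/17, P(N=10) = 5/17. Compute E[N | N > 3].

112/15

P(N > 3) = 15/17.
Σ over the event: 4·3/17 + 5·2/17 + 6·1/17 + 8·2/17 + 9·2/17 + 10·5/17 = 112/17.
E[N | N > 3] = (112/17) / (15/17) = 112/15.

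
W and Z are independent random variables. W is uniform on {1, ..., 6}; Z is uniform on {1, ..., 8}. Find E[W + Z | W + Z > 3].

P(W + Z > 3) = 15/16.
Summing (W+Z)·P(x,y) over outcomes with W + Z > 3 gives 47/6.
E[W + Z | W + Z > 3] = (47/6) / (15/16) = 376/45.

376/45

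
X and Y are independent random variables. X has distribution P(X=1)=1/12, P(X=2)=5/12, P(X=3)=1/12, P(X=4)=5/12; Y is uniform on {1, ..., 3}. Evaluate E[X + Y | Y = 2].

29/6

P(Y = 2) = 1/3.
Summing (X+Y)·P(x,y) over outcomes with Y = 2 gives 29/18.
E[X + Y | Y = 2] = (29/18) / (1/3) = 29/6.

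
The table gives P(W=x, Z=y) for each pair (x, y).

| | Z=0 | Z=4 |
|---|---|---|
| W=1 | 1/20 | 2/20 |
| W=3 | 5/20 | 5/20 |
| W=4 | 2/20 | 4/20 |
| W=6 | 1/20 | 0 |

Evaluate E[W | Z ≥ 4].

P(Z ≥ 4) = 11/20.
Σ W·P over the event = 1·(2/20) + 3·(5/20) + 4·(4/20) = 33/20.
E[W | Z ≥ 4] = (33/20) / (11/20) = 3.

3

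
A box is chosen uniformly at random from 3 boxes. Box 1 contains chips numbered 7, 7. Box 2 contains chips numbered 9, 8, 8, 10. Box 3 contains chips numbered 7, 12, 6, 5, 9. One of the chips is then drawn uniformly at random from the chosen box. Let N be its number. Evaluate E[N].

E[N | box 1] = (7+7)/2 = 7.
E[N | box 2] = (9+8+8+10)/4 = 35/4.
E[N | box 3] = (7+12+6+5+9)/5 = 39/5.
E[N] = (1/3)·(7) + (1/3)·(35/4) + (1/3)·(39/5) = 157/20.

157/20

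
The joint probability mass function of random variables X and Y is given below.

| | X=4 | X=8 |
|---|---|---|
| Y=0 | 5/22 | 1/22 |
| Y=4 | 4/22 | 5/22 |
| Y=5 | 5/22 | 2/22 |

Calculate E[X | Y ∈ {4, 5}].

23/4

P(Y ∈ {4, 5}) = 8/11.
Σ X·P over the event = 4·(4/22) + 4·(5/22) + 8·(5/22) + 8·(2/22) = 46/11.
E[X | Y ∈ {4, 5}] = (46/11) / (8/11) = 23/4.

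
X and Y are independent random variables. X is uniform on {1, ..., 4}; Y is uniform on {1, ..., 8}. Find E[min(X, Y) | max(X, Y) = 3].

9/5

P(max(X, Y) = 3) = 5/32.
Summing min(X,Y)·P(x,y) over outcomes with max(X, Y) = 3 gives 9/32.
E[min(X, Y) | max(X, Y) = 3] = (9/32) / (5/32) = 9/5.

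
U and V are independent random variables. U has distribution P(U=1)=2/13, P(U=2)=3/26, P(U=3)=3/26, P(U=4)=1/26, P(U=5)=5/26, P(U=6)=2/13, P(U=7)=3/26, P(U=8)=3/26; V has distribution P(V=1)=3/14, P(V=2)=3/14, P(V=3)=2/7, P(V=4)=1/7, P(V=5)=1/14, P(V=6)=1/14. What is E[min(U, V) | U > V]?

578/233

P(U > V) = 233/364.
Summing min(U,V)·P(x,y) over outcomes with U > V gives 289/182.
E[min(U, V) | U > V] = (289/182) / (233/364) = 578/233.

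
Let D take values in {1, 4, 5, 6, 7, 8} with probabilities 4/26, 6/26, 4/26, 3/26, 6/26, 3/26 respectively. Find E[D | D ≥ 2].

P(D ≥ 2) = 11/13.
Σ over the event: 4·3/13 + 5·2/13 + 6·3/26 + 7·3/13 + 8·3/26 = 64/13.
E[D | D ≥ 2] = (64/13) / (11/13) = 64/11.

64/11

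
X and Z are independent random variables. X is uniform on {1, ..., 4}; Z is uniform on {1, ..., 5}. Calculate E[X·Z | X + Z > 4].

P(X + Z > 4) = 7/10.
Summing XZ·P(x,y) over outcomes with X + Z > 4 gives 27/4.
E[X·Z | X + Z > 4] = (27/4) / (7/10) = 135/14.

135/14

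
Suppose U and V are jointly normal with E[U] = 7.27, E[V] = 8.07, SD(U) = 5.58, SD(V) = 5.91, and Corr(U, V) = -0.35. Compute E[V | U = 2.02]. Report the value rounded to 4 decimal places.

The regression of V on U has slope ρ·σ_V/σ_U and passes through (μ_U, μ_V).
E[V | U=2.02] = 8.07 + (-0.35)·(5.91/5.58)·(2.02 − (7.27)) = 8.07 + (-0.3707)·(-5.25) = 10.0162.

10.0162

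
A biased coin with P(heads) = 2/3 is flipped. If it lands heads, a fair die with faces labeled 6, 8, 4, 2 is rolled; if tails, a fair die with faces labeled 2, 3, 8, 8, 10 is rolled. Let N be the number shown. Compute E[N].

E[N | heads] = (6+8+4+2)/4 = 5.
E[N | tails] = (2+3+8+8+10)/5 = 31/5.
By the law of total expectation,
E[N] = (2/3)·(5) + (1/3)·(31/5) = 27/5.

27/5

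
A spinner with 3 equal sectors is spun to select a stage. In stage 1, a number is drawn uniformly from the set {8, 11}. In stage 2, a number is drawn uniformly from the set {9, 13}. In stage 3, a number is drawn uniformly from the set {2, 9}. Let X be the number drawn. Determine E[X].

26/3

E[X | stage 1] = (8+11)/2 = 19/2.
E[X | stage 2] = (9+13)/2 = 11.
E[X | stage 3] = (2+9)/2 = 11/2.
By the law of total expectation,
E[X] = (1/3)·(19/2) + (1/3)·(11) + (1/3)·(11/2) = 26/3.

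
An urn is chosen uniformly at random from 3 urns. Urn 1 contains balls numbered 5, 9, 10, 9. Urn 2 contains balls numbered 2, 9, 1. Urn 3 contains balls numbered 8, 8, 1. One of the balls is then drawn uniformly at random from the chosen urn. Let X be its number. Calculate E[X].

215/36

E[X | urn 1] = (5+9+10+9)/4 = 33/4.
E[X | urn 2] = (2+9+1)/3 = 4.
E[X | urn 3] = (8+8+1)/3 = 17/3.
E[X] = (1/3)·(33/4) + (1/3)·(4) + (1/3)·(17/3) = 215/36.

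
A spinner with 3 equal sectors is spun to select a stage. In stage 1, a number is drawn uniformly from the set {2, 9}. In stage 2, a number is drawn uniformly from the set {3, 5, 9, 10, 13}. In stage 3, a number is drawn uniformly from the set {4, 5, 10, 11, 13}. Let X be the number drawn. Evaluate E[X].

E[X | stage 1] = (2+9)/2 = 11/2.
E[X | stage 2] = (3+5+9+10+13)/5 = 8.
E[X | stage 3] = (4+5+10+11+13)/5 = 43/5.
By the law of total expectation,
E[X] = (1/3)·(11/2) + (1/3)·(8) + (1/3)·(43/5) = 221/30.

221/30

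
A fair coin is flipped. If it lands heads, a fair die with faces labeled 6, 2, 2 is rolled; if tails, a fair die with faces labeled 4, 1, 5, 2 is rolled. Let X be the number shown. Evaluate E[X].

E[X | heads] = (6+2+2)/3 = 10/3.
E[X | tails] = (4+1+5+2)/4 = 3.
By the law of total expectation,
E[X] = (1/2)·(10/3) + (1/2)·(3) = 19/6.

19/6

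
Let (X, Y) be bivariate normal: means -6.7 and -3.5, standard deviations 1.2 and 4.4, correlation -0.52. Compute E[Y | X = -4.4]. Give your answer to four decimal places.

-7.8853

E[Y | X=x] = μ_Y + ρ(σ_Y/σ_X)(x − μ_X) for jointly normal variables.
E[Y | X=-4.4] = -3.5 + (-0.52)·(4.4/1.2)·(-4.4 − (-6.7)) = -3.5 + (-1.90667)·(2.3) = -7.8853.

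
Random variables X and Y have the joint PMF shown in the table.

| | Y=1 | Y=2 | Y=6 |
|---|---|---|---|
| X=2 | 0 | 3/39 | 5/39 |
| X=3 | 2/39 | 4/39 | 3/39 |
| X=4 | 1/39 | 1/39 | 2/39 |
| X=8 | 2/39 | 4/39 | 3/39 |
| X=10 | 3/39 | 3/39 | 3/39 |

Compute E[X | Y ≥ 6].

P(Y ≥ 6) = 16/39.
Σ X·P over the event = 2·(5/39) + 3·(3/39) + 4·(2/39) + 8·(3/39) + 10·(3/39) = 27/13.
E[X | Y ≥ 6] = (27/13) / (16/39) = 81/16.

81/16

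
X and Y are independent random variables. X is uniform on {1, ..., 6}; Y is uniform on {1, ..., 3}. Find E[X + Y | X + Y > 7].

25/3

Outcomes with X + Y > 7: (5,3), (6,2), (6,3), each with probability 1/18.
E[X + Y | X + Y > 7] = (8 + 8 + 9) / 3 = 25/3.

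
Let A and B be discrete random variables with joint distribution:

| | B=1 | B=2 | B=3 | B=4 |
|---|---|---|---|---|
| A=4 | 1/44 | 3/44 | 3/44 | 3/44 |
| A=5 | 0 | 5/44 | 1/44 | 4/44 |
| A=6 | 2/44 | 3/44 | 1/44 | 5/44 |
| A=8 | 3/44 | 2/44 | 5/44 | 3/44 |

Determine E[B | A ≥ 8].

34/13

P(A ≥ 8) = 13/44.
Σ B·P over the event = 1·(3/44) + 2·(2/44) + 3·(5/44) + 4·(3/44) = 17/22.
E[B | A ≥ 8] = (17/22) / (13/44) = 34/13.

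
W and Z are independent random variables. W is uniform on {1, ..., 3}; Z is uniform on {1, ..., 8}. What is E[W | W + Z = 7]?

Outcomes with W + Z = 7: (1,6), (2,5), (3,4), each with probability 1/24.
E[W | W + Z = 7] = (1 + 2 + 3) / 3 = 2.

2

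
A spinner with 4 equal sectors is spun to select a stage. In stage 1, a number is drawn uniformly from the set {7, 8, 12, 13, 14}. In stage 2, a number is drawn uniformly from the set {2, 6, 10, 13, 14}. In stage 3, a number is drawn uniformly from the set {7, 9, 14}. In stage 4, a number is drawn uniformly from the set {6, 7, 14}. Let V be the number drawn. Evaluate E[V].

97/10

E[V | stage 1] = (7+8+12+13+14)/5 = 54/5.
E[V | stage 2] = (2+6+10+13+14)/5 = 9.
E[V | stage 3] = (7+9+14)/3 = 10.
E[V | stage 4] = (6+7+14)/3 = 9.
By the law of total expectation,
E[V] = (1/4)·(54/5) + (1/4)·(9) + (1/4)·(10) + (1/4)·(9) = 97/10.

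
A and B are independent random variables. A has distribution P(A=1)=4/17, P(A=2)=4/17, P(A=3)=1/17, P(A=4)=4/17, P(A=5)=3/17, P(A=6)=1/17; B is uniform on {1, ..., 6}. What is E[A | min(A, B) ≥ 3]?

40/9

P(min(A, B) ≥ 3) = 6/17.
Summing A·P(x,y) over outcomes with min(A, B) ≥ 3 gives 80/51.
E[A | min(A, B) ≥ 3] = (80/51) / (6/17) = 40/9.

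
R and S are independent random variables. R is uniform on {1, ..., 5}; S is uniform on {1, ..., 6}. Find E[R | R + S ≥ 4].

P(R + S ≥ 4) = 9/10.
Summing R·P(x,y) over outcomes with R + S ≥ 4 gives 43/15.
E[R | R + S ≥ 4] = (43/15) / (9/10) = 86/27.

86/27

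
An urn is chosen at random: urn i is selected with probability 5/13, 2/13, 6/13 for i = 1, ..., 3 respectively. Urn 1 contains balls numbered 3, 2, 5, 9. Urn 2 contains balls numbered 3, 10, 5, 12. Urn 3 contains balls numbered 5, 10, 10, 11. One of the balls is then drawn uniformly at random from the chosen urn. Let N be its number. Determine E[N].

371/52

E[N | urn 1] = (3+2+5+9)/4 = 19/4.
E[N | urn 2] = (3+10+5+12)/4 = 15/2.
E[N | urn 3] = (5+10+10+11)/4 = 9.
By the law of total expectation,
E[N] = (5/13)·(19/4) + (2/13)·(15/2) + (6/13)·(9) = 371/52.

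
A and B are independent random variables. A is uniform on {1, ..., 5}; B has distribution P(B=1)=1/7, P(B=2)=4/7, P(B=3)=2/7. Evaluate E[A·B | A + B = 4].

P(A + B = 4) = 1/5.
Summing AB·P(x,y) over outcomes with A + B = 4 gives 5/7.
E[A·B | A + B = 4] = (5/7) / (1/5) = 25/7.

25/7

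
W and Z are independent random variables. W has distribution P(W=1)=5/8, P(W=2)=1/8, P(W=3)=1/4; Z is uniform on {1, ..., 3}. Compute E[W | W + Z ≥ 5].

P(W + Z ≥ 5) = 5/24.
Summing W·P(x,y) over outcomes with W + Z ≥ 5 gives 7/12.
E[W | W + Z ≥ 5] = (7/12) / (5/24) = 14/5.

14/5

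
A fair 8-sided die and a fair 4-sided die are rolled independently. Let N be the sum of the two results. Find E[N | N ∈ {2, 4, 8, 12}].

58/9

P(N ∈ {2, 4, 8, 12}) = 9/32.
Σ over the event: 2·1/32 + 4·3/32 + 8·1/8 + 12·1/32 = 29/16.
E[N | N ∈ {2, 4, 8, 12}] = (29/16) / (9/32) = 58/9.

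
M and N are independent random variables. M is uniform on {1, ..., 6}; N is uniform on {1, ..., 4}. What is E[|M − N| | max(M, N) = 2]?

P(max(M, N) = 2) = 1/8.
Summing |M−N|·P(x,y) over outcomes with max(M, N) = 2 gives 1/12.
E[|M − N| | max(M, N) = 2] = (1/12) / (1/8) = 2/3.

2/3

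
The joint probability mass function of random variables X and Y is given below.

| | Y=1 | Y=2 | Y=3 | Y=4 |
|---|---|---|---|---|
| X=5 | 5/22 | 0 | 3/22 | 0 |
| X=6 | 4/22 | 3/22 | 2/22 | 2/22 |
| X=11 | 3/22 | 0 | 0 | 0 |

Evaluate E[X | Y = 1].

P(Y = 1) = 6/11.
Σ X·P over the event = 5·(5/22) + 6·(4/22) + 11·(3/22) = 41/11.
E[X | Y = 1] = (41/11) / (6/11) = 41/6.

41/6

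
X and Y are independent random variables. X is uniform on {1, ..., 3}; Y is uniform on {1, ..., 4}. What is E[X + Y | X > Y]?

Outcomes with X > Y: (2,1), (3,1), (3,2), each with probability 1/12.
E[X + Y | X > Y] = (3 + 4 + 5) / 3 = 4.

4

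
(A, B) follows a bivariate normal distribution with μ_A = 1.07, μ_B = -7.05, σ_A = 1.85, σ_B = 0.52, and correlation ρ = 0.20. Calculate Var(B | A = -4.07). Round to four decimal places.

0.2596

For a bivariate normal, Var(B | A=x) = σ_B²(1 − ρ²).
Var(B | A=-4.07) = (0.52)²·(1 − (0.20)²) = 0.2704·0.96 = 0.2596.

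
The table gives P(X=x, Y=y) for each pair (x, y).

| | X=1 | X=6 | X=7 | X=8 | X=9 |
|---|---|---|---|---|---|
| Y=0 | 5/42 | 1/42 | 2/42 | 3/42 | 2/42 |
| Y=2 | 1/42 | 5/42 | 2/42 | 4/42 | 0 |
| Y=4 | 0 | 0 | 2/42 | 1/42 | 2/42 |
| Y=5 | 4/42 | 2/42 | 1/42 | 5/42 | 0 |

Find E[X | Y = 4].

P(Y = 4) = 5/42.
Σ X·P over the event = 7·(2/42) + 8·(1/42) + 9·(2/42) = 20/21.
E[X | Y = 4] = (20/21) / (5/42) = 8.

8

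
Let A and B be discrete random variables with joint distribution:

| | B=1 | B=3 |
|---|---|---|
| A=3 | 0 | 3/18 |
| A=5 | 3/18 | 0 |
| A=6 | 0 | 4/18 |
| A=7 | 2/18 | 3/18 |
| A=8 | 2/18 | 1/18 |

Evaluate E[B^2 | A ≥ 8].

P(A ≥ 8) = 1/6.
Σ B^2·P over the event = 1·(2/18) + 9·(1/18) = 11/18.
E[B^2 | A ≥ 8] = (11/18) / (1/6) = 11/3.

11/3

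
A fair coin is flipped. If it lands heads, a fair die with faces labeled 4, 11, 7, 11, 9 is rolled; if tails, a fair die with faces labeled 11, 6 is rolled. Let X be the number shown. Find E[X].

E[X | heads] = (4+11+7+11+9)/5 = 42/5.
E[X | tails] = (11+6)/2 = 17/2.
By the law of total expectation,
E[X] = (1/2)·(42/5) + (1/2)·(17/2) = 169/20.

169/20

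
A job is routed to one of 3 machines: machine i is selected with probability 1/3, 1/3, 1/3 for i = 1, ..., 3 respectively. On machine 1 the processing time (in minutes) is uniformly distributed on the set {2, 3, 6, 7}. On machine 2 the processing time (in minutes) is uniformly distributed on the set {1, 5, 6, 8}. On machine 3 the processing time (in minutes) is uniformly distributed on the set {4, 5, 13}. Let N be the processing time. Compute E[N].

E[N | machine 1] = (2+3+6+7)/4 = 9/2.
E[N | machine 2] = (1+5+6+8)/4 = 5.
E[N | machine 3] = (4+5+13)/3 = 22/3.
E[N] = (1/3)·(9/2) + (1/3)·(5) + (1/3)·(22/3) = 101/18.

101/18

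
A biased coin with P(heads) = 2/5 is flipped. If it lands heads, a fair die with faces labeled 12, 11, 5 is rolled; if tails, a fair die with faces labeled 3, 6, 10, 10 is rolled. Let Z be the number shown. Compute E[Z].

97/12

E[Z | heads] = (12+11+5)/3 = 28/3.
E[Z | tails] = (3+6+10+10)/4 = 29/4.
By the law of total expectation,
E[Z] = (2/5)·(28/3) + (3/5)·(29/4) = 97/12.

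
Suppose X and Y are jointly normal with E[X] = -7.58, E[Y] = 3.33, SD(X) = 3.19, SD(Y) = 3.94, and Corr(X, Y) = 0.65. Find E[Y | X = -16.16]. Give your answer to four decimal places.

E[Y | X=x] = μ_Y + ρ(σ_Y/σ_X)(x − μ_X) for jointly normal variables.
E[Y | X=-16.16] = 3.33 + (0.65)·(3.94/3.19)·(-16.16 − (-7.58)) = 3.33 + (0.80282)·(-8.58) = -3.5582.

-3.5582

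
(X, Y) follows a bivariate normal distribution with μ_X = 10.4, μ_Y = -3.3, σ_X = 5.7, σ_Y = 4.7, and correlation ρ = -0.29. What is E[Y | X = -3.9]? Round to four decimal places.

For a bivariate normal, E[Y | X=x] = μ_Y + ρ·(σ_Y/σ_X)·(x − μ_X).
E[Y | X=-3.9] = -3.3 + (-0.29)·(4.7/5.7)·(-3.9 − (10.4)) = -3.3 + (-0.239123)·(-14.3) = 0.1195.

0.1195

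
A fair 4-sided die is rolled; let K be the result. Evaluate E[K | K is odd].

Given K is odd, K is equally likely to be any of {1, 3}.
E[K | K is odd] = (1 + 3) / 2 = 2.

2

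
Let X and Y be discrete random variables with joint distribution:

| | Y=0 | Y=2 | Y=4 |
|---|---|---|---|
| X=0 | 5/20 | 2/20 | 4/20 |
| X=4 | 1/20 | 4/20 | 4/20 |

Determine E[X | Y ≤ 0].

2/3

P(Y ≤ 0) = 3/10.
Σ X·P over the event = 0·(5/20) + 4·(1/20) = 1/5.
E[X | Y ≤ 0] = (1/5) / (3/10) = 2/3.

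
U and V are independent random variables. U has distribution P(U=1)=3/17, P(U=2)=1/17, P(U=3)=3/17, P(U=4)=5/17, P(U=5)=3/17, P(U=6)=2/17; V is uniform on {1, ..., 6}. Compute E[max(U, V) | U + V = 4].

P(U + V = 4) = 7/102.
Summing max(U,V)·P(x,y) over outcomes with U + V = 4 gives 10/51.
E[max(U, V) | U + V = 4] = (10/51) / (7/102) = 20/7.

20/7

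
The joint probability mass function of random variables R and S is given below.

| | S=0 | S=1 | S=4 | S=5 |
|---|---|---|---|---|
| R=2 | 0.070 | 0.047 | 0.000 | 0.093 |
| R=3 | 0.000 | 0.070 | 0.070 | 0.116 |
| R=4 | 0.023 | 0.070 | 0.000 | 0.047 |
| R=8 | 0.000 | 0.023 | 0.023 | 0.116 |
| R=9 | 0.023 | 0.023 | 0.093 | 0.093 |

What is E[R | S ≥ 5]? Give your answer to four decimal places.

P(S ≥ 5) = 0.465.
Σ R·P over the event = 2·(0.093) + 3·(0.116) + 4·(0.047) + 8·(0.116) + 9·(0.093) = 2.487.
E[R | S ≥ 5] = (2.487) / (0.465) = 5.3484.

5.3484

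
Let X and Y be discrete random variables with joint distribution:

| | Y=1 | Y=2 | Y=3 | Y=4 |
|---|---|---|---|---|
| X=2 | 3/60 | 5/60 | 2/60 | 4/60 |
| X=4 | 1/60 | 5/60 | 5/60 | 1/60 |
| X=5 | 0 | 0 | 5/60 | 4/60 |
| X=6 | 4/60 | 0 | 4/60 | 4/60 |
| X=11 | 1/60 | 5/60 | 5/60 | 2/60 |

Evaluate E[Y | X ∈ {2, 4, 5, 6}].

128/47

P(X ∈ {2, 4, 5, 6}) = 47/60.
Summing Y·P(X=x,Y=y) over the conditioning event gives 32/15.
E[Y | X ∈ {2, 4, 5, 6}] = (32/15) / (47/60) = 128/47.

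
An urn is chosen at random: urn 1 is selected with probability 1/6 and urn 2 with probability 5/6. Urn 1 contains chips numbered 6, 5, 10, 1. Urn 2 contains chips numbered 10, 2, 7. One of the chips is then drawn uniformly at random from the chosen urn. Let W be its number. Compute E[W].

E[W | urn 1] = (6+5+10+1)/4 = 11/2.
E[W | urn 2] = (10+2+7)/3 = 19/3.
By the law of total expectation,
E[W] = (1/6)·(11/2) + (5/6)·(19/3) = 223/36.

223/36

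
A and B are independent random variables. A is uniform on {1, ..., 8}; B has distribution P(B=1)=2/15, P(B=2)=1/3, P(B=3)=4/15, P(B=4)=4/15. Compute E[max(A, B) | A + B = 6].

58/15

P(A + B = 6) = 1/8.
Summing max(A,B)·P(x,y) over outcomes with A + B = 6 gives 29/60.
E[max(A, B) | A + B = 6] = (29/60) / (1/8) = 58/15.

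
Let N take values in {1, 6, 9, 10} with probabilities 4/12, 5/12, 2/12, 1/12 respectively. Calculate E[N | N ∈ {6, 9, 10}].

29/4

P(N ∈ {6, 9, 10}) = 2/3.
Σ over the event: 6·5/12 + 9·1/6 + 10·1/12 = 29/6.
E[N | N ∈ {6, 9, 10}] = (29/6) / (2/3) = 29/4.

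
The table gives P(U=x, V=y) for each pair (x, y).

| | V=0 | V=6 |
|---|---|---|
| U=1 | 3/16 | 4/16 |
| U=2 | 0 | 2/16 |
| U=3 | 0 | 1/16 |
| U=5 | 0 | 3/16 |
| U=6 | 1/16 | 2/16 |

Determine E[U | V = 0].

9/4

P(V = 0) = 1/4.
Σ U·P over the event = 1·(3/16) + 6·(1/16) = 9/16.
E[U | V = 0] = (9/16) / (1/4) = 9/4.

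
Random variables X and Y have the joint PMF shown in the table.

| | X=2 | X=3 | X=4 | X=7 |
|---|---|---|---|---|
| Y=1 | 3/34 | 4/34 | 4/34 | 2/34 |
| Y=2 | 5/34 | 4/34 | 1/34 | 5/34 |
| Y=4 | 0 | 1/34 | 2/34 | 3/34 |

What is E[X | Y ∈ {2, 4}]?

P(Y ∈ {2, 4}) = 21/34.
Σ X·P over the event = 2·(5/34) + 3·(4/34) + 3·(1/34) + 4·(1/34) + 4·(2/34) + 7·(5/34) + 7·(3/34) = 93/34.
E[X | Y ∈ {2, 4}] = (93/34) / (21/34) = 31/7.

31/7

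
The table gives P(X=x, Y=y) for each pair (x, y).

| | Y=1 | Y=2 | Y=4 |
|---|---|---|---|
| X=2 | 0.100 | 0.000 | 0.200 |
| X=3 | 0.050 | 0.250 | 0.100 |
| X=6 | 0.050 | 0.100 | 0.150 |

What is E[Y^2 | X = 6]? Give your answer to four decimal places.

P(X = 6) = 0.300.
Σ Y^2·P over the event = 1·(0.050) + 4·(0.100) + 16·(0.150) = 2.850.
E[Y^2 | X = 6] = (2.850) / (0.300) = 9.5000.

9.5000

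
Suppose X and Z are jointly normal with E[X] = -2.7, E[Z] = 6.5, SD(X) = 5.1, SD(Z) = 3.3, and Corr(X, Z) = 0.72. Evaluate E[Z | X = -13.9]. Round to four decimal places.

1.2821

For a bivariate normal, E[Z | X=x] = μ_Z + ρ·(σ_Z/σ_X)·(x − μ_X).
E[Z | X=-13.9] = 6.5 + (0.72)·(3.3/5.1)·(-13.9 − (-2.7)) = 6.5 + (0.46588)·(-11.2) = 1.2821.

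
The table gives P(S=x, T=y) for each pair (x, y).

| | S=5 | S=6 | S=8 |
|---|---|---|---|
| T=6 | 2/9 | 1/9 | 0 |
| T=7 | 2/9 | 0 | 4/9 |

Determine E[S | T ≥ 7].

P(T ≥ 7) = 2/3.
Σ S·P over the event = 5·(2/9) + 8·(4/9) = 14/3.
E[S | T ≥ 7] = (14/3) / (2/3) = 7.

7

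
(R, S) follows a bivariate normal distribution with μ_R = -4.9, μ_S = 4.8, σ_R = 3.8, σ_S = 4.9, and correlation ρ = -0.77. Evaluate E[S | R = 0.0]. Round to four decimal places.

-0.0652

The regression of S on R has slope ρ·σ_S/σ_R and passes through (μ_R, μ_S).
E[S | R=0.0] = 4.8 + (-0.77)·(4.9/3.8)·(0.0 − (-4.9)) = 4.8 + (-0.99289)·(4.9) = -0.0652.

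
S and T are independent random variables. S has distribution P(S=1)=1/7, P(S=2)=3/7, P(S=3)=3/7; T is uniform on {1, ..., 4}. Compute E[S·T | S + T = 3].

P(S + T = 3) = 1/7.
Summing ST·P(x,y) over outcomes with S + T = 3 gives 2/7.
E[S·T | S + T = 3] = (2/7) / (1/7) = 2.

2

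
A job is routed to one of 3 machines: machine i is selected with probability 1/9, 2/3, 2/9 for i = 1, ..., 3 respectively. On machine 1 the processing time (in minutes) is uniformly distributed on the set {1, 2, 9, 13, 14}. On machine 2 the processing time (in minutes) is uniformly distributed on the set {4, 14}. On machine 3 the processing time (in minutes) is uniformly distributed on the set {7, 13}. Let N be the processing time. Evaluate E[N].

409/45

E[N | machine 1] = (1+2+9+13+14)/5 = 39/5.
E[N | machine 2] = (4+14)/2 = 9.
E[N | machine 3] = (7+13)/2 = 10.
By the law of total expectation,
E[N] = (1/9)·(39/5) + (2/3)·(9) + (2/9)·(10) = 409/45.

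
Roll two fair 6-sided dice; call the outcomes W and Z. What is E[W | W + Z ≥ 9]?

5

Outcomes with W + Z ≥ 9: (3,6), (4,5), (4,6), (5,4), (5,5), (5,6), (6,3), (6,4), (6,5), (6,6), each with probability 1/36.
E[W | W + Z ≥ 9] = (3 + 4 + 4 + 5 + 5 + 5 + 6 + 6 + 6 + 6) / 10 = 5.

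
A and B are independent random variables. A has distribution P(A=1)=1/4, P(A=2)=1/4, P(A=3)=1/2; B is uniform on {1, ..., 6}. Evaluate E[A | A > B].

P(A > B) = 5/24.
Summing A·P(x,y) over outcomes with A > B gives 7/12.
E[A | A > B] = (7/12) / (5/24) = 14/5.

14/5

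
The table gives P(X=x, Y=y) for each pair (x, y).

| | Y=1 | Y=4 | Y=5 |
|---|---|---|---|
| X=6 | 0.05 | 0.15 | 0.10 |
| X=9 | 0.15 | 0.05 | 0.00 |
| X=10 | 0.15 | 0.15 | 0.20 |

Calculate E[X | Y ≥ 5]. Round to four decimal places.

8.6667

P(Y ≥ 5) = 0.30.
Summing X·P(X=x,Y=y) over the conditioning event gives 2.60.
E[X | Y ≥ 5] = (2.60) / (0.30) = 8.6667.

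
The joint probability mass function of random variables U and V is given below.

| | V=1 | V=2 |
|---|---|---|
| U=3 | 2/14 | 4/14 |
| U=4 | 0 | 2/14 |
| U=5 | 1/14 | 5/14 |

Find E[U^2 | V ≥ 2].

P(V ≥ 2) = 11/14.
Σ U^2·P over the event = 9·(4/14) + 16·(2/14) + 25·(5/14) = 193/14.
E[U^2 | V ≥ 2] = (193/14) / (11/14) = 193/11.

193/11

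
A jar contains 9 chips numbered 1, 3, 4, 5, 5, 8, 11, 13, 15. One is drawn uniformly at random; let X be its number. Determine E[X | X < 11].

13/3

P(X < 11) = 2/3.
Σ over the event: 1·1/9 + 3·1/9 + 4·1/9 + 5·2/9 + 8·1/9 = 26/9.
E[X | X < 11] = (26/9) / (2/3) = 13/3.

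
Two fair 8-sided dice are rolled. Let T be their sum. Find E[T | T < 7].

14/3

P(T < 7) = 15/64.
Σ over the event: 2·1/64 + 3·1/32 + 4·3/64 + 5·1/16 + 6·5/64 = 35/32.
E[T | T < 7] = (35/32) / (15/64) = 14/3.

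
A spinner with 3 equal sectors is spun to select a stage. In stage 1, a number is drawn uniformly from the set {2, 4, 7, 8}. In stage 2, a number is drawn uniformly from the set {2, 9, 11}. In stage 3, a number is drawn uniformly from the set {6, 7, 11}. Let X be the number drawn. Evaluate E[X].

E[X | stage 1] = (2+4+7+8)/4 = 21/4.
E[X | stage 2] = (2+9+11)/3 = 22/3.
E[X | stage 3] = (6+7+11)/3 = 8.
By the law of total expectation,
E[X] = (1/3)·(21/4) + (1/3)·(22/3) + (1/3)·(8) = 247/36.

247/36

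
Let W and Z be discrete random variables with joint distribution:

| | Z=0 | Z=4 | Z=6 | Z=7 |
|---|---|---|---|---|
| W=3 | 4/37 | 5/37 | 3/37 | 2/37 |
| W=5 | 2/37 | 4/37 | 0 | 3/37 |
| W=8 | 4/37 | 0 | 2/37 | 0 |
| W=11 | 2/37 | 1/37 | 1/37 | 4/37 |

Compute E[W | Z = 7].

65/9

P(Z = 7) = 9/37.
Σ W·P over the event = 3·(2/37) + 5·(3/37) + 11·(4/37) = 65/37.
E[W | Z = 7] = (65/37) / (9/37) = 65/9.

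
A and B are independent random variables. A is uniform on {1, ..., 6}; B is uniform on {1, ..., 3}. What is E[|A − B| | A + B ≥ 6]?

8/3

P(A + B ≥ 6) = 1/2.
Summing |A−B|·P(x,y) over outcomes with A + B ≥ 6 gives 4/3.
E[|A − B| | A + B ≥ 6] = (4/3) / (1/2) = 8/3.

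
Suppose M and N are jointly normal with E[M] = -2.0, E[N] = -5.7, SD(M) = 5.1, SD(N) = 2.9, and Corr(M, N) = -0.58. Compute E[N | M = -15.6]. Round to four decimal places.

The regression of N on M has slope ρ·σ_N/σ_M and passes through (μ_M, μ_N).
E[N | M=-15.6] = -5.7 + (-0.58)·(2.9/5.1)·(-15.6 − (-2.0)) = -5.7 + (-0.3298)·(-13.6) = -1.2147.

-1.2147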